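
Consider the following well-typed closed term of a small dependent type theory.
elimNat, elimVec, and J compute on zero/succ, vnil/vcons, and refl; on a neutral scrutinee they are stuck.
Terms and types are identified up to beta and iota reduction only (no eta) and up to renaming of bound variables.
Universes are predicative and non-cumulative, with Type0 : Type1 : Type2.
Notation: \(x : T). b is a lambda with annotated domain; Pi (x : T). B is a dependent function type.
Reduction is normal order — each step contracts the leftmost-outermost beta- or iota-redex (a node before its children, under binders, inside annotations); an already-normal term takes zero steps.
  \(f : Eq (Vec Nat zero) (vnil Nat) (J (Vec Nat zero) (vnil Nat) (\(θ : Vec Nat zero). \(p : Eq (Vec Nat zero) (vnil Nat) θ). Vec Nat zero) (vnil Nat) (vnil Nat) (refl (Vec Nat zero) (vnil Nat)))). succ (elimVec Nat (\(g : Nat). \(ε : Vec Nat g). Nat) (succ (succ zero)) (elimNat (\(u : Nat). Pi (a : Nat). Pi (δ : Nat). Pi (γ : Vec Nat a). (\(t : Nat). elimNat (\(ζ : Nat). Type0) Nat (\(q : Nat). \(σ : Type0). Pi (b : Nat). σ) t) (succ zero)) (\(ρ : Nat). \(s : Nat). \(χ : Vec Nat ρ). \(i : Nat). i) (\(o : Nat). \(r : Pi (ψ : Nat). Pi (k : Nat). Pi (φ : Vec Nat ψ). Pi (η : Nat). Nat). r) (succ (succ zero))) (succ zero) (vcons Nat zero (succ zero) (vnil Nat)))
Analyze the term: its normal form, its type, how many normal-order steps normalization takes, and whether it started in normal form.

reduced normal form:
  \(f : Eq (Vec Nat zero) (vnil Nat) (vnil Nat)). succ (succ (succ zero))
type:
  Pi (f : Eq (Vec Nat zero) (vnil Nat) (vnil Nat)). Nat
reduction steps (normal order): 14
started in normal form: no
first contracted redex: a J iota-redex


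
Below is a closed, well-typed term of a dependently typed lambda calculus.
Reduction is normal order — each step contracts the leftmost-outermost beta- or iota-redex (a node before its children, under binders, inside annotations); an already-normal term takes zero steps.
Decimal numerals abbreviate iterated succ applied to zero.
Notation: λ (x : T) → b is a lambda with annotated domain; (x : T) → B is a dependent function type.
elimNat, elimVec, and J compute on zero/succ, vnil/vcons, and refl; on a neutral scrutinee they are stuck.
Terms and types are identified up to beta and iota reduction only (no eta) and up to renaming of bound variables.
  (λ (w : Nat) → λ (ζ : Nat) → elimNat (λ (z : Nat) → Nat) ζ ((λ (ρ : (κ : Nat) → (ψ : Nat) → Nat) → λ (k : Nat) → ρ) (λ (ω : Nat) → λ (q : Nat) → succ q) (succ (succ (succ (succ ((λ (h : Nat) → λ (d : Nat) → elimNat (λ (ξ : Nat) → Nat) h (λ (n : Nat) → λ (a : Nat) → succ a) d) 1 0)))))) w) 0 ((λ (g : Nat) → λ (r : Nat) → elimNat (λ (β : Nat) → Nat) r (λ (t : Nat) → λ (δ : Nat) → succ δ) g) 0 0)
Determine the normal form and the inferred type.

reduced normal form:
  0
the term's type:
  Nat
observation: the first redex contracted is a beta-redex; the normal form is reached in 6 normal-order steps.


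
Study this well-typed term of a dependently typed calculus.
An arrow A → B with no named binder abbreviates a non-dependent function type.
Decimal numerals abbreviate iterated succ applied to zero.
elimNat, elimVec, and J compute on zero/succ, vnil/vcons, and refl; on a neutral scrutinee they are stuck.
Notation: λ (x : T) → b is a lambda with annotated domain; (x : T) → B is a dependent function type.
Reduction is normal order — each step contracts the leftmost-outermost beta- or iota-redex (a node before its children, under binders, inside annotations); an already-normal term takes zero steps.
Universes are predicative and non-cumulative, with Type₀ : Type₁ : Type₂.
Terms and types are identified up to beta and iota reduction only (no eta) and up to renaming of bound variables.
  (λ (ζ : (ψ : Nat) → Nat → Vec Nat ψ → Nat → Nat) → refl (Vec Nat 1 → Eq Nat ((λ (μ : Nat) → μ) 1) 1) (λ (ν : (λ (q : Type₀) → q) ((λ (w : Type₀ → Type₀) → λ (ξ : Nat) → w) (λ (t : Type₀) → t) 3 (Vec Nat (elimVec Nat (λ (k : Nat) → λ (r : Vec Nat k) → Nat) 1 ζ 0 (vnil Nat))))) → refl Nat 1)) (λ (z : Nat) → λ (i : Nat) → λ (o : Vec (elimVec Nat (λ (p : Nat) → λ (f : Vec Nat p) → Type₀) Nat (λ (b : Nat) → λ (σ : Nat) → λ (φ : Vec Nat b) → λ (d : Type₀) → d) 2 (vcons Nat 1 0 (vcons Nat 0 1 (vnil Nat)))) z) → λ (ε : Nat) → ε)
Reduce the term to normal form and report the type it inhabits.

resulting normal form:
  refl (Vec Nat 1 → Eq Nat 1 1) (λ (ζ : Vec Nat 1) → refl Nat 1)
type:
  Eq (Vec Nat 1 → Eq Nat 1 1) (λ (ζ : Vec Nat 1) → refl Nat 1) (λ (ψ : Vec Nat 1) → refl Nat 1)


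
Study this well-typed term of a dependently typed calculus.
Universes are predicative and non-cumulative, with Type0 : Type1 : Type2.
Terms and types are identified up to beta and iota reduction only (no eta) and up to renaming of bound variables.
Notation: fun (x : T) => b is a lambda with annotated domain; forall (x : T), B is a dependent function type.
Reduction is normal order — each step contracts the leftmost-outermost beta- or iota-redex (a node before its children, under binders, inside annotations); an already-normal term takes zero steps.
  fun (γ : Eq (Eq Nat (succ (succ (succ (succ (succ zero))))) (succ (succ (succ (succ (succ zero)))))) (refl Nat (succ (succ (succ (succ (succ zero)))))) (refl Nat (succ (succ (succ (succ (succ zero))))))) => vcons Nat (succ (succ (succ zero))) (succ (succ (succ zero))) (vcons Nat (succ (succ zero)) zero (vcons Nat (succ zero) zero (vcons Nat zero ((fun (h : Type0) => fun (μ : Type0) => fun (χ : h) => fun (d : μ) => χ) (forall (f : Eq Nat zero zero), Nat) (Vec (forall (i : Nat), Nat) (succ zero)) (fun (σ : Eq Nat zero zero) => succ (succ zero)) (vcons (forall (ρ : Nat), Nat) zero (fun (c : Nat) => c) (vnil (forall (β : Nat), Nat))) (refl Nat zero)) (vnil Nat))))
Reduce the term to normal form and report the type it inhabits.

normal form:
  fun (γ : Eq (Eq Nat (succ (succ (succ (succ (succ zero))))) (succ (succ (succ (succ (succ zero)))))) (refl Nat (succ (succ (succ (succ (succ zero)))))) (refl Nat (succ (succ (succ (succ (succ zero))))))) => vcons Nat (succ (succ (succ zero))) (succ (succ (succ zero))) (vcons Nat (succ (succ zero)) zero (vcons Nat (succ zero) zero (vcons Nat zero (succ (succ zero)) (vnil Nat))))
inferred type:
  forall (γ : Eq (Eq Nat (succ (succ (succ (succ (succ zero))))) (succ (succ (succ (succ (succ zero)))))) (refl Nat (succ (succ (succ (succ (succ zero)))))) (refl Nat (succ (succ (succ (succ (succ zero))))))), Vec Nat (succ (succ (succ (succ zero))))


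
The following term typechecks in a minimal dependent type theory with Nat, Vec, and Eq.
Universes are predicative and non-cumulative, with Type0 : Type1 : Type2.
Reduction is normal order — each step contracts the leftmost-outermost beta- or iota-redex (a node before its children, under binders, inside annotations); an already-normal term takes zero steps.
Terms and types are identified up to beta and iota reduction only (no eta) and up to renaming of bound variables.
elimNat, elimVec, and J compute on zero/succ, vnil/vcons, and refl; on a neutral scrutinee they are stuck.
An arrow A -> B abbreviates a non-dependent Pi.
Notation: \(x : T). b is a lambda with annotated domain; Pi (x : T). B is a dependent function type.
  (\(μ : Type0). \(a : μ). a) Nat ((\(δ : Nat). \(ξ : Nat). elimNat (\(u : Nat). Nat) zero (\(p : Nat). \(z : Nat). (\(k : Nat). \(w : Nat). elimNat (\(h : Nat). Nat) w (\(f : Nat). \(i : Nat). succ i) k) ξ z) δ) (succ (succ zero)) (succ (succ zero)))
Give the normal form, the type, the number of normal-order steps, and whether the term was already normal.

resulting normal form:
  succ (succ (succ (succ zero)))
the term's type:
  Nat
steps to reach normal form (normal order): 29
term was already normal: no
first contracted redex: a beta-redex


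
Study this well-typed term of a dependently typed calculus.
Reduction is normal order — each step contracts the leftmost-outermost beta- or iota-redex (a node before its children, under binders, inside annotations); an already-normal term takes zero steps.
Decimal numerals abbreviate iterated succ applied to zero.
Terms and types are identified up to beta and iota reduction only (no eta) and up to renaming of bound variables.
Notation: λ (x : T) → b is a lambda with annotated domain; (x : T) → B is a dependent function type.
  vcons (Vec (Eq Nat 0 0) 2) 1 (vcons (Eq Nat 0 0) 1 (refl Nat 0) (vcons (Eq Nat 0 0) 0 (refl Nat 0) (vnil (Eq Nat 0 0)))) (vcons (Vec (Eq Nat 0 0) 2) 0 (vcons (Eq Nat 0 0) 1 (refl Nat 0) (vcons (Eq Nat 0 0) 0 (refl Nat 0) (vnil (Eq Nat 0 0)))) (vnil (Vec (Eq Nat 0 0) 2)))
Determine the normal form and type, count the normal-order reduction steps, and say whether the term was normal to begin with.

normal form:
  vcons (Vec (Eq Nat 0 0) 2) 1 (vcons (Eq Nat 0 0) 1 (refl Nat 0) (vcons (Eq Nat 0 0) 0 (refl Nat 0) (vnil (Eq Nat 0 0)))) (vcons (Vec (Eq Nat 0 0) 2) 0 (vcons (Eq Nat 0 0) 1 (refl Nat 0) (vcons (Eq Nat 0 0) 0 (refl Nat 0) (vnil (Eq Nat 0 0)))) (vnil (Vec (Eq Nat 0 0) 2)))
inferred type:
  Vec (Vec (Eq Nat 0 0) 2) 2
reduction steps (normal order): 0
term was already normal: yes


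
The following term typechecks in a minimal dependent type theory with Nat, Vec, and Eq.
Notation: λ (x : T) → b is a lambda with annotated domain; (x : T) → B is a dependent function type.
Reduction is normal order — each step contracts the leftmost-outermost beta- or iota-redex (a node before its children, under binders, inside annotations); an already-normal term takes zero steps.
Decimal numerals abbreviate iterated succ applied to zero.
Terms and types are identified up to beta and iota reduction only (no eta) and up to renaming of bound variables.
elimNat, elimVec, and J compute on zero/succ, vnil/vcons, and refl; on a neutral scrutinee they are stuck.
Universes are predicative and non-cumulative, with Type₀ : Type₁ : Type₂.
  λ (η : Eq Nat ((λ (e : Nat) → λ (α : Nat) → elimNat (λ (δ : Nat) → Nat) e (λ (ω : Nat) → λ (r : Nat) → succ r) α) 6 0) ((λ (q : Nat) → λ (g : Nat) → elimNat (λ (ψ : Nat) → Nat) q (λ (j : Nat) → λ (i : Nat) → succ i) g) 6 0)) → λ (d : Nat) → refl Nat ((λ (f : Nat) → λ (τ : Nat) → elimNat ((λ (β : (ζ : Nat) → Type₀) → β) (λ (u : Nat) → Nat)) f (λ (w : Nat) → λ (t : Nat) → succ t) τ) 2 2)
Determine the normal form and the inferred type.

reduced normal form:
  λ (η : Eq Nat 6 6) → λ (e : Nat) → refl Nat 4
inferred type:
  (η : Eq Nat 6 6) → (e : Nat) → Eq Nat 4 4
observation: the term reaches its normal form after 15 normal-order steps.


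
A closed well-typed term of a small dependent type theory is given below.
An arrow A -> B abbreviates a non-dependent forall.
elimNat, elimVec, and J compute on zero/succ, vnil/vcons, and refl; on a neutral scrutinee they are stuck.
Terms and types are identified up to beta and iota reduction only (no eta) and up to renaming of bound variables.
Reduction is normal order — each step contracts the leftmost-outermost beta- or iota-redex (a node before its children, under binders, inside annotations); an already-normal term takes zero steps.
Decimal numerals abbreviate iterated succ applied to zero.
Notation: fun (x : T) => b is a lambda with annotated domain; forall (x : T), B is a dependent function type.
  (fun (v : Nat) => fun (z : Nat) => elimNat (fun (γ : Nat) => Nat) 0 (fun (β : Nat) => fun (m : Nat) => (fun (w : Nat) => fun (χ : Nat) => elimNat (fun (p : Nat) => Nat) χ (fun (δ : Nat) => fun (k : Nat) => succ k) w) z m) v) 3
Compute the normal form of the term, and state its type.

reduced normal form:
  fun (v : Nat) => elimNat (fun (z : Nat) => Nat) (elimNat (fun (γ : Nat) => Nat) (elimNat (fun (β : Nat) => Nat) 0 (fun (m : Nat) => fun (w : Nat) => succ w) v) (fun (χ : Nat) => fun (p : Nat) => succ p) v) (fun (δ : Nat) => fun (k : Nat) => succ k) v
the term's type:
  Nat -> Nat


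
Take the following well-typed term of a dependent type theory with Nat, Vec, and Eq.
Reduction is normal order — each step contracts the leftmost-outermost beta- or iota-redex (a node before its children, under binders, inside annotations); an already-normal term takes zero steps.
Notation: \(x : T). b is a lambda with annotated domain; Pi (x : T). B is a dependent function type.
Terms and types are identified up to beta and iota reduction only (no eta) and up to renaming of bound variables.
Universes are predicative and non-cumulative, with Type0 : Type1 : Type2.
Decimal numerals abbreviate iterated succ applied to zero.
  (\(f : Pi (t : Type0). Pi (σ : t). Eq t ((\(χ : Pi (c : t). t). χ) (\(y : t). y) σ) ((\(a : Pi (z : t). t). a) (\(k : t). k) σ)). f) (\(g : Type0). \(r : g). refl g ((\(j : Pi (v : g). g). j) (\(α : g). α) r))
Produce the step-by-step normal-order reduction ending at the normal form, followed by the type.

normal-order reduction sequence:
  (\(f : Pi (t : Type0). Pi (σ : t). Eq t ((\(χ : Pi (c : t). t). χ) (\(y : t). y) σ) ((\(a : Pi (z : t). t). a) (\(k : t). k) σ)). f) (\(g : Type0). \(r : g). refl g ((\(j : Pi (v : g). g). j) (\(α : g). α) r))
  ~> \(f : Type0). \(t : f). refl f ((\(σ : Pi (χ : f). f). σ) (\(c : f). c) t)
  ~> \(f : Type0). \(t : f). refl f ((\(σ : f). σ) t)
  ~> \(f : Type0). \(t : f). refl f t
inferred type:
  Pi (f : Type0). Pi (t : f). Eq f t t


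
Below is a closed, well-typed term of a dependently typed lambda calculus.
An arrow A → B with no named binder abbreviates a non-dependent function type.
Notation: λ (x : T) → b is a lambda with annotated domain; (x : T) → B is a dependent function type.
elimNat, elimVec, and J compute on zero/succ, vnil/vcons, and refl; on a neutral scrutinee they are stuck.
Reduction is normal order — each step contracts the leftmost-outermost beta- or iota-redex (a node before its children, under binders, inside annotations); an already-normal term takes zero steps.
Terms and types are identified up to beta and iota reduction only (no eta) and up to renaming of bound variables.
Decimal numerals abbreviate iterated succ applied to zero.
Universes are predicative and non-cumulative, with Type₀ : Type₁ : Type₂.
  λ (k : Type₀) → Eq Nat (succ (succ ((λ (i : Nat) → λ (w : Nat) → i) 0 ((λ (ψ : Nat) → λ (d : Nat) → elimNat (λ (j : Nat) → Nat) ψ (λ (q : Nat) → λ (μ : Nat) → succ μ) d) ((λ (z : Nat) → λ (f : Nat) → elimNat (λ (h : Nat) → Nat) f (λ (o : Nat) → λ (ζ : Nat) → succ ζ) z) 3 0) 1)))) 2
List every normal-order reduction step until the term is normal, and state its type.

reduction (normal order):
  λ (k : Type₀) → Eq Nat (succ (succ ((λ (i : Nat) → λ (w : Nat) → i) 0 ((λ (ψ : Nat) → λ (d : Nat) → elimNat (λ (j : Nat) → Nat) ψ (λ (q : Nat) → λ (μ : Nat) → succ μ) d) ((λ (z : Nat) → λ (f : Nat) → elimNat (λ (h : Nat) → Nat) f (λ (o : Nat) → λ (ζ : Nat) → succ ζ) z) 3 0) 1)))) 2
  ~> λ (k : Type₀) → Eq Nat (succ (succ ((λ (i : Nat) → 0) ((λ (w : Nat) → λ (ψ : Nat) → elimNat (λ (d : Nat) → Nat) w (λ (j : Nat) → λ (q : Nat) → succ q) ψ) ((λ (μ : Nat) → λ (z : Nat) → elimNat (λ (f : Nat) → Nat) z (λ (h : Nat) → λ (o : Nat) → succ o) μ) 3 0) 1)))) 2
  ~> λ (k : Type₀) → Eq Nat 2 2
type:
  Type₀ → Type₀


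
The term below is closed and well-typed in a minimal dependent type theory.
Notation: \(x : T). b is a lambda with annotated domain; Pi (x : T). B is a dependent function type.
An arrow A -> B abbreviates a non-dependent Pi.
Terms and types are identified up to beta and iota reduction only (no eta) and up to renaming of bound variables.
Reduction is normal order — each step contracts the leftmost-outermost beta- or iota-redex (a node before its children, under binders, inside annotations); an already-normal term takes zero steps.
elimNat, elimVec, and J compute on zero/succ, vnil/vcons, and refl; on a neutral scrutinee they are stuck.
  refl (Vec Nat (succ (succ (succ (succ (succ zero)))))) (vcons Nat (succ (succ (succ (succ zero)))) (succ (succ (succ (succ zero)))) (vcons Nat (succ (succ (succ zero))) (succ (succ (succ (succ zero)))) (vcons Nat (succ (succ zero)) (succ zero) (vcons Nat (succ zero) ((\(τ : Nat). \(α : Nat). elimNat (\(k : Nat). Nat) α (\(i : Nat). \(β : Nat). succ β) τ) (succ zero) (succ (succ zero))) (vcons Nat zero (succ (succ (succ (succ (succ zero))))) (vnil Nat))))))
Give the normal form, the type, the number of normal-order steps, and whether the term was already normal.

normal form:
  refl (Vec Nat (succ (succ (succ (succ (succ zero)))))) (vcons Nat (succ (succ (succ (succ zero)))) (succ (succ (succ (succ zero)))) (vcons Nat (succ (succ (succ zero))) (succ (succ (succ (succ zero)))) (vcons Nat (succ (succ zero)) (succ zero) (vcons Nat (succ zero) (succ (succ (succ zero))) (vcons Nat zero (succ (succ (succ (succ (succ zero))))) (vnil Nat))))))
the term's type:
  Eq (Vec Nat (succ (succ (succ (succ (succ zero)))))) (vcons Nat (succ (succ (succ (succ zero)))) (succ (succ (succ (succ zero)))) (vcons Nat (succ (succ (succ zero))) (succ (succ (succ (succ zero)))) (vcons Nat (succ (succ zero)) (succ zero) (vcons Nat (succ zero) (succ (succ (succ zero))) (vcons Nat zero (succ (succ (succ (succ (succ zero))))) (vnil Nat)))))) (vcons Nat (succ (succ (succ (succ zero)))) (succ (succ (succ (succ zero)))) (vcons Nat (succ (succ (succ zero))) (succ (succ (succ (succ zero)))) (vcons Nat (succ (succ zero)) (succ zero) (vcons Nat (succ zero) (succ (succ (succ zero))) (vcons Nat zero (succ (succ (succ (succ (succ zero))))) (vnil Nat))))))
normal-order step count: 6
term was already normal: no
first redex: a beta-redex


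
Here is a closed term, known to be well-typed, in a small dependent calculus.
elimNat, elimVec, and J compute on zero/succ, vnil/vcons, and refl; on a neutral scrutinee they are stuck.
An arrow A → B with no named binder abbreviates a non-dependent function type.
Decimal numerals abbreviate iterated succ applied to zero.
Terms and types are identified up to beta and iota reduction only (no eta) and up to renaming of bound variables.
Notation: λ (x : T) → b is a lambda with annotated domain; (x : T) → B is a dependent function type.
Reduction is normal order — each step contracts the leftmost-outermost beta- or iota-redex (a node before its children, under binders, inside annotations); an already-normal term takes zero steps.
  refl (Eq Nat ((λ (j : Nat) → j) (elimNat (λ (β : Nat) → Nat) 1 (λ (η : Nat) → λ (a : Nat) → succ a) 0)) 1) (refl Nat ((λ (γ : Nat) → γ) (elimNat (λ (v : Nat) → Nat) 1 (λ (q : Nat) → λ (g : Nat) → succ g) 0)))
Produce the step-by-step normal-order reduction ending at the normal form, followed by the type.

reduction (normal order):
  refl (Eq Nat ((λ (j : Nat) → j) (elimNat (λ (β : Nat) → Nat) 1 (λ (η : Nat) → λ (a : Nat) → succ a) 0)) 1) (refl Nat ((λ (γ : Nat) → γ) (elimNat (λ (v : Nat) → Nat) 1 (λ (q : Nat) → λ (g : Nat) → succ g) 0)))
  ~> refl (Eq Nat (elimNat (λ (j : Nat) → Nat) 1 (λ (β : Nat) → λ (η : Nat) → succ η) 0) 1) (refl Nat ((λ (a : Nat) → a) (elimNat (λ (γ : Nat) → Nat) 1 (λ (v : Nat) → λ (q : Nat) → succ q) 0)))
  ~> refl (Eq Nat 1 1) (refl Nat ((λ (j : Nat) → j) (elimNat (λ (β : Nat) → Nat) 1 (λ (η : Nat) → λ (a : Nat) → succ a) 0)))
  ~> refl (Eq Nat 1 1) (refl Nat (elimNat (λ (j : Nat) → Nat) 1 (λ (β : Nat) → λ (η : Nat) → succ η) 0))
  ~> refl (Eq Nat 1 1) (refl Nat 1)
type:
  Eq (Eq Nat 1 1) (refl Nat 1) (refl Nat 1)


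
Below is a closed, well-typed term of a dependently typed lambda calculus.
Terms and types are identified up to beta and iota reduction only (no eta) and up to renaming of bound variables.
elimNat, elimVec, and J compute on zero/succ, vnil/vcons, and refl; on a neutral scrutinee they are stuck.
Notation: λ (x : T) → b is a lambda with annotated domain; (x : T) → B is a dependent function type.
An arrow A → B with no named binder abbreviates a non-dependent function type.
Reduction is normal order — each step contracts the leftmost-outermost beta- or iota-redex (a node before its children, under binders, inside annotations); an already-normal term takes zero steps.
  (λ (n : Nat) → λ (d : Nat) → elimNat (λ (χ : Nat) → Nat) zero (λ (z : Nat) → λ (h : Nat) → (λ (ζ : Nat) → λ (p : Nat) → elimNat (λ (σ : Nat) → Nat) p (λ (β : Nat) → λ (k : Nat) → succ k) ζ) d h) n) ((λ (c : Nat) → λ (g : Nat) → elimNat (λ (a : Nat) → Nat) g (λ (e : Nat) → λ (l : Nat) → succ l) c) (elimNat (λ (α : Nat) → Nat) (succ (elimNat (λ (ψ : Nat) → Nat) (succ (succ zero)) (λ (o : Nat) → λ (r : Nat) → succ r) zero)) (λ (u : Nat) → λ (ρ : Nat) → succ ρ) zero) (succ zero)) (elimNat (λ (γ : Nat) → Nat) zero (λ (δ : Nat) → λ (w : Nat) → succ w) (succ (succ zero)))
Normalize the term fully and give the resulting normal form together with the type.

normal form:
  succ (succ (succ (succ (succ (succ (succ (succ zero)))))))
type:
  Nat
observation: 45 normal-order steps separate the term from its normal form.


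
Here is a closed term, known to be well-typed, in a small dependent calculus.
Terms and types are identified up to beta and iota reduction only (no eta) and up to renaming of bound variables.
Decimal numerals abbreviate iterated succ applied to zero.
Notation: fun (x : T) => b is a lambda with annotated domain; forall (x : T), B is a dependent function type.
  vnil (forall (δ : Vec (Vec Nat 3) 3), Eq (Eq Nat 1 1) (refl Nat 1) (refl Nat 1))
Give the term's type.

the term's type:
  Vec (forall (δ : Vec (Vec Nat 3) 3), Eq (Eq Nat 1 1) (refl Nat 1) (refl Nat 1)) 0


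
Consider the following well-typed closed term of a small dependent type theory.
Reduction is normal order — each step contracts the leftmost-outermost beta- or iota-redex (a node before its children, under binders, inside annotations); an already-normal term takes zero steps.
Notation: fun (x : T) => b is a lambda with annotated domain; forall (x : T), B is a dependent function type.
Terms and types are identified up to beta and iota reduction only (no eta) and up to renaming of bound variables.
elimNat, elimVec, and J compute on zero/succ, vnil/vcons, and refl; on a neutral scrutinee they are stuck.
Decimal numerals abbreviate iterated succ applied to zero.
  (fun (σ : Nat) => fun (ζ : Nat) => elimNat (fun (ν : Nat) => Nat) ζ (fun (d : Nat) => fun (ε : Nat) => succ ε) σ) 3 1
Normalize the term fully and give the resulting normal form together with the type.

resulting normal form:
  4
type:
  Nat


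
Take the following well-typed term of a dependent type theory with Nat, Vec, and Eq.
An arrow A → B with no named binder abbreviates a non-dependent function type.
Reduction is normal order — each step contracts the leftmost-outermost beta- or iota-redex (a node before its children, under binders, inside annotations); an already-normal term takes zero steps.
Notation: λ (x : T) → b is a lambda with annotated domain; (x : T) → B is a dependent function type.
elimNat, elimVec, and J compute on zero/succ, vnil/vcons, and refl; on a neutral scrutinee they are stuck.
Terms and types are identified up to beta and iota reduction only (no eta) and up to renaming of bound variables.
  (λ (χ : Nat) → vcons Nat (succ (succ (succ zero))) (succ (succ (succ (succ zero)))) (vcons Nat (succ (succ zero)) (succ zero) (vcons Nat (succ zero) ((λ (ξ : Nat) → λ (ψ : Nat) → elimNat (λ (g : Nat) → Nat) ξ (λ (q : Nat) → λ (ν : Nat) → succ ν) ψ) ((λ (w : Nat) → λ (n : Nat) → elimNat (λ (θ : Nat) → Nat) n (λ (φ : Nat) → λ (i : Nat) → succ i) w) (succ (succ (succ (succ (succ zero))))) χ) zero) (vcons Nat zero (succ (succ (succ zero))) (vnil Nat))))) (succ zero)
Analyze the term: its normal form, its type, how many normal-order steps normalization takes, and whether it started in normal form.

normal form:
  vcons Nat (succ (succ (succ zero))) (succ (succ (succ (succ zero)))) (vcons Nat (succ (succ zero)) (succ zero) (vcons Nat (succ zero) (succ (succ (succ (succ (succ (succ zero)))))) (vcons Nat zero (succ (succ (succ zero))) (vnil Nat))))
the term's type:
  Vec Nat (succ (succ (succ (succ zero))))
normal-order step count: 22
already normal: no
first contracted redex: a beta-redex


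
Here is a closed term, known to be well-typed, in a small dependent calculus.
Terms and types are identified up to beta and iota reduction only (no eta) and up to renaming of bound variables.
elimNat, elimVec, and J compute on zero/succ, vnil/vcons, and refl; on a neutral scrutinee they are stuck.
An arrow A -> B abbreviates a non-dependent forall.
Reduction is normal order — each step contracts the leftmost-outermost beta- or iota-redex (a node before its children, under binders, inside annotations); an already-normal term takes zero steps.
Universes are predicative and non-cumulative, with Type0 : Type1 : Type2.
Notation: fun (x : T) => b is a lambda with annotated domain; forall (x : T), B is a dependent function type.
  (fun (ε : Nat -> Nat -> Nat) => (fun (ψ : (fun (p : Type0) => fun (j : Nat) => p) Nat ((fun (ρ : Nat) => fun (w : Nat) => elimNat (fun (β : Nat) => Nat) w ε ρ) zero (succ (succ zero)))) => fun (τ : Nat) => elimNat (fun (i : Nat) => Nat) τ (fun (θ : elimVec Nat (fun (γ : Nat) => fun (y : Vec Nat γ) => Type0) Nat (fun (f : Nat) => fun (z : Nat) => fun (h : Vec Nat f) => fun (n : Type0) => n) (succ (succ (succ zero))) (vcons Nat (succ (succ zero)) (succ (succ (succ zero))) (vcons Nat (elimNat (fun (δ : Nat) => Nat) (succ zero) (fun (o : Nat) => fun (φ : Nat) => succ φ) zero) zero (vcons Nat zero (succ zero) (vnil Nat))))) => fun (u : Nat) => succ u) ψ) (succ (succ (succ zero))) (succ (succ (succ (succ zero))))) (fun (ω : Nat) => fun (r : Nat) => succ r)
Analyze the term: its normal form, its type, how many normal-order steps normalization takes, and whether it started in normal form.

reduced normal form:
  succ (succ (succ (succ (succ (succ (succ zero))))))
inferred type:
  Nat
reduction steps (normal order): 13
started in normal form: no
first contracted redex: a beta-redex


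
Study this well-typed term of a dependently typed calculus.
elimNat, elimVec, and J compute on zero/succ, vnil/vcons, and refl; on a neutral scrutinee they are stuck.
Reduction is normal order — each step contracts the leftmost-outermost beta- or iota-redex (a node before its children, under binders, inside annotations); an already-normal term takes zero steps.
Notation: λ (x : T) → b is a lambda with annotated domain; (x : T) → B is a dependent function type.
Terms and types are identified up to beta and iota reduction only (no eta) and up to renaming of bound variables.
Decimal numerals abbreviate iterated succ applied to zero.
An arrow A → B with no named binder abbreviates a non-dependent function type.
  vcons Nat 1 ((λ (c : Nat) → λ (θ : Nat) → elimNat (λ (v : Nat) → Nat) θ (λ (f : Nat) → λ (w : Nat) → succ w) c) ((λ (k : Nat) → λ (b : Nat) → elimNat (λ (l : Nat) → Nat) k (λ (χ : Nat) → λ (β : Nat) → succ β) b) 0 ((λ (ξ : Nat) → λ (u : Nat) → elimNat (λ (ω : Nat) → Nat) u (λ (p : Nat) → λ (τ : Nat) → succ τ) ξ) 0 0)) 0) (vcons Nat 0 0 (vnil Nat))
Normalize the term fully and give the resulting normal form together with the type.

resulting normal form:
  vcons Nat 1 0 (vcons Nat 0 0 (vnil Nat))
inferred type:
  Vec Nat 2
observation: normalization takes exactly 9 steps under the normal-order strategy.


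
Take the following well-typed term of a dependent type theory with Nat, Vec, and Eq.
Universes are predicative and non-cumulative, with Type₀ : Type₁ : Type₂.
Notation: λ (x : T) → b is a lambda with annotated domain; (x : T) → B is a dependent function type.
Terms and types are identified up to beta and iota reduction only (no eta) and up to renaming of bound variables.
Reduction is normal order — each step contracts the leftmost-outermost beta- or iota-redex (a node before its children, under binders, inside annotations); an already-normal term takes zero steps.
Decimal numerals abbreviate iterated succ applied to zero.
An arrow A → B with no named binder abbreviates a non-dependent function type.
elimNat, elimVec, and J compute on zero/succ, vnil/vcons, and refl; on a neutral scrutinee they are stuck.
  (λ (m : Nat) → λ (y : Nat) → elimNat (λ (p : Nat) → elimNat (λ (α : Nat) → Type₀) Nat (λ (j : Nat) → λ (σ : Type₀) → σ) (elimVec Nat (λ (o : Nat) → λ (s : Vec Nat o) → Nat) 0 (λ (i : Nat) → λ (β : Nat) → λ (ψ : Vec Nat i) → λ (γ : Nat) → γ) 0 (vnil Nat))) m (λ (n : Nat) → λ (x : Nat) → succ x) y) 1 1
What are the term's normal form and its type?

resulting normal form:
  2
the term's type:
  Nat
observation: 6 normal-order steps normalize the term, beginning with a beta-redex.


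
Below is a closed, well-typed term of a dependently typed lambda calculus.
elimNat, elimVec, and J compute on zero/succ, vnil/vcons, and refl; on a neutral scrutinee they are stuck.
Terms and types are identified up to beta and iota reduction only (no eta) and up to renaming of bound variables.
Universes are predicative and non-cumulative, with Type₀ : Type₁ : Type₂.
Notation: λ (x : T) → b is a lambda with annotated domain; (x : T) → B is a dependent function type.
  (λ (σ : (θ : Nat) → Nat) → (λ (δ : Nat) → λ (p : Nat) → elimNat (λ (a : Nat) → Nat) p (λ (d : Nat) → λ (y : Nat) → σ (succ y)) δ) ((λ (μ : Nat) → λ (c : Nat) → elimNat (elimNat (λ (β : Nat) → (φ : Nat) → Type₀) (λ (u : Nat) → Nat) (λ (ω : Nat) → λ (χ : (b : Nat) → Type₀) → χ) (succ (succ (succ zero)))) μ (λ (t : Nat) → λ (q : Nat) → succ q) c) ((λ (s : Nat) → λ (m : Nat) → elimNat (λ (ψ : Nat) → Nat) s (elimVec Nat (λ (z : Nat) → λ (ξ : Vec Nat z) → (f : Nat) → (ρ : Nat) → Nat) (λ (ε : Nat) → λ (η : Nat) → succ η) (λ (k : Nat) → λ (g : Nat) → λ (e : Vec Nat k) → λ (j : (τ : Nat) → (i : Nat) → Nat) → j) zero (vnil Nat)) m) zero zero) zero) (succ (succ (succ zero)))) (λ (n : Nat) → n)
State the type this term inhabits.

type:
  Nat


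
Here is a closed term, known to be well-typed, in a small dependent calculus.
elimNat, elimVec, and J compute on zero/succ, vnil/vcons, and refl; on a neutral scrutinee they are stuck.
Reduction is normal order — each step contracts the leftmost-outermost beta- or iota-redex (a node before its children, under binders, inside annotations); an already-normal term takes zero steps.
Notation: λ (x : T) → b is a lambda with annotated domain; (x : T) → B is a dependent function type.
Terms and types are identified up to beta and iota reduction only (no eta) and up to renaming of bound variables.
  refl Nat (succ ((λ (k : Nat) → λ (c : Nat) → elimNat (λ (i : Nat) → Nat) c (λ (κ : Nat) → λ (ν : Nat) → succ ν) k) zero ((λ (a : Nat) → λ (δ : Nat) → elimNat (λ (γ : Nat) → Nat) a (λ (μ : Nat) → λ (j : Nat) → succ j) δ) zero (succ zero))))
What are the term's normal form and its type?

normal form:
  refl Nat (succ (succ zero))
type:
  Eq Nat (succ (succ zero)) (succ (succ zero))
observation: normalization takes exactly 9 steps under the normal-order strategy.


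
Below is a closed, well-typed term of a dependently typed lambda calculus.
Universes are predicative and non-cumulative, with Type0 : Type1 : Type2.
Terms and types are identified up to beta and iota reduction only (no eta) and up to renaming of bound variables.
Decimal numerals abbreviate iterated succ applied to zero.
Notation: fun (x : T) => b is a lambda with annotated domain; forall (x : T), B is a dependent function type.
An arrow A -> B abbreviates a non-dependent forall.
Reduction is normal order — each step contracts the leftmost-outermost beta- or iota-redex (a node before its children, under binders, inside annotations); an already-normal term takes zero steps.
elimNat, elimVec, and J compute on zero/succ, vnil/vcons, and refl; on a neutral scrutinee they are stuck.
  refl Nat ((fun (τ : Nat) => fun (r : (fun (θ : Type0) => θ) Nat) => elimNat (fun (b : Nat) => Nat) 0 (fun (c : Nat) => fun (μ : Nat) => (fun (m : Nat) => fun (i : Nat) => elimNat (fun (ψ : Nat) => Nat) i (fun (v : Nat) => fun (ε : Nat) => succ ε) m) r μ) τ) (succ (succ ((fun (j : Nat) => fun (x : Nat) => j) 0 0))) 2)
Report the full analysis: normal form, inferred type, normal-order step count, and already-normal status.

normal form:
  refl Nat 4
inferred type:
  Eq Nat 4 4
steps to reach normal form (normal order): 38
started in normal form: no
first redex: a beta-redex


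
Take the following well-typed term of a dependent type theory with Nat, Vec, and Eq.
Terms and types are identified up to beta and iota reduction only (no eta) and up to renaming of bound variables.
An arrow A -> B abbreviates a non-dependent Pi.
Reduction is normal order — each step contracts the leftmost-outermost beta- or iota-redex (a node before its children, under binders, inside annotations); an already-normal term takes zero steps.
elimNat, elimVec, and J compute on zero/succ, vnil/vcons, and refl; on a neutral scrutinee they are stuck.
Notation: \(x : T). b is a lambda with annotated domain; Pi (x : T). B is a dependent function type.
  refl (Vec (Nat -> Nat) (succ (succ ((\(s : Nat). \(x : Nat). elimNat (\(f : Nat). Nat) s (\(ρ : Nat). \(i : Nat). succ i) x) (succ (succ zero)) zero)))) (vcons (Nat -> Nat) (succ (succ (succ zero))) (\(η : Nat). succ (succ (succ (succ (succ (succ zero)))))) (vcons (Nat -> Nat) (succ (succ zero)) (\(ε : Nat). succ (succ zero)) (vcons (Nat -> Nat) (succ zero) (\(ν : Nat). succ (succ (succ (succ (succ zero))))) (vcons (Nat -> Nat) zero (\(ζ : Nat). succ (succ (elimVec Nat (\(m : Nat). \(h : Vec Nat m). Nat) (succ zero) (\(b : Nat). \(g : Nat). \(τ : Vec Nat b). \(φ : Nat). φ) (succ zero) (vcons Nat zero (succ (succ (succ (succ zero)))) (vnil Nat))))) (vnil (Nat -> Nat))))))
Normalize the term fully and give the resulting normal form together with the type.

reduced normal form:
  refl (Vec (Nat -> Nat) (succ (succ (succ (succ zero))))) (vcons (Nat -> Nat) (succ (succ (succ zero))) (\(s : Nat). succ (succ (succ (succ (succ (succ zero)))))) (vcons (Nat -> Nat) (succ (succ zero)) (\(x : Nat). succ (succ zero)) (vcons (Nat -> Nat) (succ zero) (\(f : Nat). succ (succ (succ (succ (succ zero))))) (vcons (Nat -> Nat) zero (\(ρ : Nat). succ (succ (succ zero))) (vnil (Nat -> Nat))))))
the term's type:
  Eq (Vec (Nat -> Nat) (succ (succ (succ (succ zero))))) (vcons (Nat -> Nat) (succ (succ (succ zero))) (\(s : Nat). succ (succ (succ (succ (succ (succ zero)))))) (vcons (Nat -> Nat) (succ (succ zero)) (\(x : Nat). succ (succ zero)) (vcons (Nat -> Nat) (succ zero) (\(f : Nat). succ (succ (succ (succ (succ zero))))) (vcons (Nat -> Nat) zero (\(ρ : Nat). succ (succ (succ zero))) (vnil (Nat -> Nat)))))) (vcons (Nat -> Nat) (succ (succ (succ zero))) (\(i : Nat). succ (succ (succ (succ (succ (succ zero)))))) (vcons (Nat -> Nat) (succ (succ zero)) (\(η : Nat). succ (succ zero)) (vcons (Nat -> Nat) (succ zero) (\(ε : Nat). succ (succ (succ (succ (succ zero))))) (vcons (Nat -> Nat) zero (\(ν : Nat). succ (succ (succ zero))) (vnil (Nat -> Nat))))))
observation: normalization takes exactly 9 steps under the normal-order strategy.


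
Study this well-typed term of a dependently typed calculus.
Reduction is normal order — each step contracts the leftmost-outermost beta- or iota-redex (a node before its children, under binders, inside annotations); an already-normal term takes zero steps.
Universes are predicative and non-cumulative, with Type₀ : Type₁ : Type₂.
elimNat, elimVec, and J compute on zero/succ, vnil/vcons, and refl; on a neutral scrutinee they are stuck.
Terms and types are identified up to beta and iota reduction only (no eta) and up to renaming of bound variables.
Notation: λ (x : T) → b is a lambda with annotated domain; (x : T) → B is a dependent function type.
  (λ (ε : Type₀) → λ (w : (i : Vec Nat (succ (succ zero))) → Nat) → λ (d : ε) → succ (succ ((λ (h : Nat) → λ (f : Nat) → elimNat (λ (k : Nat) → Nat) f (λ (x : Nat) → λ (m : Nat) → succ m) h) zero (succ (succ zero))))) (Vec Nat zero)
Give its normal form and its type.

normal form:
  λ (ε : (w : Vec Nat (succ (succ zero))) → Nat) → λ (i : Vec Nat zero) → succ (succ (succ (succ zero)))
type:
  (ε : (w : Vec Nat (succ (succ zero))) → Nat) → (i : Vec Nat zero) → Nat
observation: 4 normal-order steps normalize the term, beginning with a beta-redex.


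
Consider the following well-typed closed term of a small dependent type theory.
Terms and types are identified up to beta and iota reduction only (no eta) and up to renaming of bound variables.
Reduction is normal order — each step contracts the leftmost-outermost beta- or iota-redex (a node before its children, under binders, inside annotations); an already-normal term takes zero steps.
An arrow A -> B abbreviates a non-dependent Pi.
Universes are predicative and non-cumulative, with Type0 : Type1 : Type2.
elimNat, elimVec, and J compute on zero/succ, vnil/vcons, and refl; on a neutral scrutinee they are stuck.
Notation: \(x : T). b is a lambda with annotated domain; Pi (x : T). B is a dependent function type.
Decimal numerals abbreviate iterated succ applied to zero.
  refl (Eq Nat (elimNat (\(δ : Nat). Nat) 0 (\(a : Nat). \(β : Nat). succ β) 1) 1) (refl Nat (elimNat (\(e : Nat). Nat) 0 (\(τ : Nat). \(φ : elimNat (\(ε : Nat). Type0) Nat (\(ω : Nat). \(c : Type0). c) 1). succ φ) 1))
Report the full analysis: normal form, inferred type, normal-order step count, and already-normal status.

normal form:
  refl (Eq Nat 1 1) (refl Nat 1)
the term's type:
  Eq (Eq Nat 1 1) (refl Nat 1) (refl Nat 1)
normal-order step count: 8
term was already normal: no
first contracted redex: an elimNat iota-redex


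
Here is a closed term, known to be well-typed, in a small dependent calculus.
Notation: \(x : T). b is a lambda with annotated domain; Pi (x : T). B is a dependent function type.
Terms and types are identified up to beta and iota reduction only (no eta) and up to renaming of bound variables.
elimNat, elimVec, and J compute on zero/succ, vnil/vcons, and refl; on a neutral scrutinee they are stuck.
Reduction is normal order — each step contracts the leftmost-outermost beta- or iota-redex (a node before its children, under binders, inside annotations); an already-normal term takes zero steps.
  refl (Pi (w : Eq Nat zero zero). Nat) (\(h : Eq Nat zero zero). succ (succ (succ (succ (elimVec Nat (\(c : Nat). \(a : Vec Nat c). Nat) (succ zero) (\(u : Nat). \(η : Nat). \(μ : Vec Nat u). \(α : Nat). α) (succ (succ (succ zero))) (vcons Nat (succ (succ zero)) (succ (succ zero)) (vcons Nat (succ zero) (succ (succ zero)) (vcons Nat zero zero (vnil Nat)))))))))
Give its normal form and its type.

reduced normal form:
  refl (Pi (w : Eq Nat zero zero). Nat) (\(h : Eq Nat zero zero). succ (succ (succ (succ (succ zero)))))
the term's type:
  Eq (Pi (w : Eq Nat zero zero). Nat) (\(h : Eq Nat zero zero). succ (succ (succ (succ (succ zero))))) (\(c : Eq Nat zero zero). succ (succ (succ (succ (succ zero)))))
observation: the term reaches its normal form after 16 normal-order steps.


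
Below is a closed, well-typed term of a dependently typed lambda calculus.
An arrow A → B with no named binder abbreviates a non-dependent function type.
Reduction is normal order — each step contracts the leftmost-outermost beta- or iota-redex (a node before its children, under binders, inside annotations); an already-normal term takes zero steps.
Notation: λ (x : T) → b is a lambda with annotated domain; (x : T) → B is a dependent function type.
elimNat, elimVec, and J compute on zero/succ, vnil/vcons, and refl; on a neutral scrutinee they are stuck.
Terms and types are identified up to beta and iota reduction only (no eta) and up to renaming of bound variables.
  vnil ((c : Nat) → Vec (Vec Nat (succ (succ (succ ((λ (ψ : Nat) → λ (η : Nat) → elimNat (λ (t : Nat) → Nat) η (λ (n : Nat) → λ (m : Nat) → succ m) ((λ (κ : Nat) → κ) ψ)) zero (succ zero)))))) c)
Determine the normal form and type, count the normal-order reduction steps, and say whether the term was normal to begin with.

reduced normal form:
  vnil ((c : Nat) → Vec (Vec Nat (succ (succ (succ (succ zero))))) c)
type:
  Vec ((c : Nat) → Vec (Vec Nat (succ (succ (succ (succ zero))))) c) zero
reduction steps (normal order): 4
started in normal form: no
first redex: a beta-redex
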